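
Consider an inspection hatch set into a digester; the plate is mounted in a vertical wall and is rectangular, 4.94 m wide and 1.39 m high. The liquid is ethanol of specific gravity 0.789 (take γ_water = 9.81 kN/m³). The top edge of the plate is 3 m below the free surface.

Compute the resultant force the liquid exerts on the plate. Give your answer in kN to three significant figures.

F ≈ 196 kN

γ = 0.789 × 9.81 = 7.74009 kN/m³.
The centroid lies 1.39/2 = 0.695 m below the top edge, so the centroid depth is h_c = 3 + 0.695 = 3.695 m.
A = 4.94 × 1.39 = 6.8666 m².
Resultant F = γ·h_c·A = 7.74009 × 3.695 × 6.8666 = 196.382 kN.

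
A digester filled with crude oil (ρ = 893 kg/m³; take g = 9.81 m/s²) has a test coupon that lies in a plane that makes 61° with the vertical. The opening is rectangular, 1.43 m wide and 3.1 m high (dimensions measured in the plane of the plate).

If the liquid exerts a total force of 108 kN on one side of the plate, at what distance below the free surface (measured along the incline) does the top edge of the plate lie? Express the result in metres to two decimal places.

y_top ≈ 4.19 m

γ = ρg = 893 × 9.81 / 1000 = 8.76033 kN/m³.
A = 1.43 × 3.1 = 4.433 m².
From F = γ·h_c·A, the centroid depth is h_c = 108/(8.76033 × 4.433) = 2.78103 m.
The plate makes 61° with the vertical, i.e. θ = 90° − 61° = 29° to the horizontal. Measuring y along the incline from the free-surface line, vertical depth h = y·sinθ with sinθ = 0.484810.
Along the incline, y_c = h_c/sinθ = 2.78103/0.484810 = 5.73633 m.
The centroid lies 3.1/2 = 1.55 m below the top edge, so the top edge sits at y_top = 5.73633 − 1.55 = 4.18633 m along the incline.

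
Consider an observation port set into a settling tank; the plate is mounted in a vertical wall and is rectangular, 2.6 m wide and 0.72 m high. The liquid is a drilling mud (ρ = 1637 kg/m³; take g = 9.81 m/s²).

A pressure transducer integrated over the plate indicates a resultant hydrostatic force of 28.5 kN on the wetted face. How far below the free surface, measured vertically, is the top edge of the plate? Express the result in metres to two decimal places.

γ = ρg = 1637 × 9.81 / 1000 = 16.05897 kN/m³.
A = 2.6 × 0.72 = 1.872 m².
From F = γ·h_c·A, the centroid depth is h_c = 28.5/(16.05897 × 1.872) = 0.948028 m.
The centroid lies 0.72/2 = 0.36 m below the top edge, so the top edge sits at h_top = 0.948028 − 0.36 = 0.588028 m below the surface.

d_top ≈ 0.59 m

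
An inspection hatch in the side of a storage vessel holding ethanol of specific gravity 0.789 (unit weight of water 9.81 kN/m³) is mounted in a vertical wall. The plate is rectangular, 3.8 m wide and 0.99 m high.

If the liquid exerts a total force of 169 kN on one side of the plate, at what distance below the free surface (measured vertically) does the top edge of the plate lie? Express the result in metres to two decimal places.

γ = 0.789 × 9.81 = 7.74009 kN/m³.
A = 3.8 × 0.99 = 3.762 m².
From F = γ·h_c·A, the centroid depth is h_c = 169/(7.74009 × 3.762) = 5.80393 m.
The centroid lies 0.99/2 = 0.495 m below the top edge, so the top edge sits at h_top = 5.80393 − 0.495 = 5.30893 m below the surface.

d_top ≈ 5.31 m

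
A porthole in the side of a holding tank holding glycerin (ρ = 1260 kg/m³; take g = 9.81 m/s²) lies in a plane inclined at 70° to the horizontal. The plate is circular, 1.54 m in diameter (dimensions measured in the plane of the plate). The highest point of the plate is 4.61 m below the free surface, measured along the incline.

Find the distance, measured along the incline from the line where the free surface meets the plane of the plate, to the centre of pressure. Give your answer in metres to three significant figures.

y_p = 5.41 m

γ = ρg = 1260 × 9.81 / 1000 = 12.3606 kN/m³.
Let θ = 70° be the plate's angle to the horizontal; measure y along the incline from where the plane meets the free surface. Vertical depth h = y·sinθ with sinθ = 0.939693.
The centroid is at the centre, 0.77 m below the top of the plate, so y_c = 4.61 + 0.77 = 5.38 m and h_c = 5.38 × 0.939693 = 5.05555 m.
A = π(0.77)² = 1.86265 m².
Resultant F = γ·h_c·A = 12.3606 × 5.05555 × 1.86265 = 116.396 kN.
I_c = πr⁴/4 = π × 0.77⁴/4 = 0.276091 m⁴.
Centre of pressure: y_p = y_c + I_c/(y_c·A) = 5.38 + 0.276091/(5.38 × 1.86265) = 5.38 + 0.0275511 = 5.40755 m along the plane.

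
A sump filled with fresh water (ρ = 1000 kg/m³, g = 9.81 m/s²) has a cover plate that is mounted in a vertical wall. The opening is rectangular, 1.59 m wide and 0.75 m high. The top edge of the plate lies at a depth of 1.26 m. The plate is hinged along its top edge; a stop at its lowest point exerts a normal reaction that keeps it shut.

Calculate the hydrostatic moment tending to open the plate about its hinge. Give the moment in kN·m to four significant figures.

γ = ρg = 1000 × 9.81 = 9810 N/m³ = 9.81 kN/m³.
The centroid lies 0.75/2 = 0.375 m below the top edge, so the centroid depth is h_c = 1.26 + 0.375 = 1.635 m.
A = 1.59 × 0.75 = 1.1925 m².
Resultant F = γ·h_c·A = 9.81 × 1.635 × 1.1925 = 19.1269 kN.
I_c = b·h³/12 = 1.59 × 0.75³/12 = 0.0558984 m⁴.
Centre of pressure: y_p = y_c + I_c/(y_c·A) = 1.635 + 0.0558984/(1.635 × 1.1925) = 1.635 + 0.0286697 = 1.66367 m along the plane.
The resultant acts 0.375 + 0.0286697 = 0.40367 m (along the plate) below the hinge at the top edge, so the moment about the hinge is M = F × 0.40367 = 19.1269 × 0.40367 = 7.72096 kN·m.

M ≈ 7.721 kN·m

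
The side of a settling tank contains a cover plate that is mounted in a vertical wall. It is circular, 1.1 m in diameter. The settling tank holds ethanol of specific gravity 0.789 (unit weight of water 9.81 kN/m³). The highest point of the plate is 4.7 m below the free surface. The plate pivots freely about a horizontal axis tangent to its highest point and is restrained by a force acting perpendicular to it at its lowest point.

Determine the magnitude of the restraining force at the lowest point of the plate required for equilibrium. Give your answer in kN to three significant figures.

P ≈ 19.8 kN

γ = 0.789 × 9.81 = 7.74009 kN/m³.
The centroid is at the centre, 0.55 m below the top of the plate, so the centroid depth is h_c = 4.7 + 0.55 = 5.25 m.
A = π(0.55)² = 0.950332 m².
Resultant F = γ·h_c·A = 7.74009 × 5.25 × 0.950332 = 38.6172 kN.
I_c = πr⁴/4 = π × 0.55⁴/4 = 0.0718688 m⁴.
Centre of pressure: y_p = y_c + I_c/(y_c·A) = 5.25 + 0.0718688/(5.25 × 0.950332) = 5.25 + 0.0144048 = 5.2644 m along the plane.
The resultant acts 0.55 + 0.0144048 = 0.564405 m (along the plate) below the hinge at the top edge, so the moment about the hinge is M = F × 0.564405 = 38.6172 × 0.564405 = 21.7957 kN·m.
A normal force at the bottom, 1.1 m from the hinge, must supply this moment: P = 21.7957/1.1 = 19.8143 kN.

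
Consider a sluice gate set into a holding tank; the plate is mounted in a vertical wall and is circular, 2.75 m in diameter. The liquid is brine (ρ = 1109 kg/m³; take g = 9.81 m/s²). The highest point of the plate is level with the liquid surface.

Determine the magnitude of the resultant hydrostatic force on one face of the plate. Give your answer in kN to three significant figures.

F ≈ 88.9 kN

γ = ρg = 1109 × 9.81 / 1000 = 10.87929 kN/m³.
The centroid is at the centre, 1.375 m below the top of the plate, so the centroid depth is h_c = 1.375 m.
A = π(1.375)² = 5.93957 m².
Resultant F = γ·h_c·A = 10.87929 × 1.375 × 5.93957 = 88.8502 kN.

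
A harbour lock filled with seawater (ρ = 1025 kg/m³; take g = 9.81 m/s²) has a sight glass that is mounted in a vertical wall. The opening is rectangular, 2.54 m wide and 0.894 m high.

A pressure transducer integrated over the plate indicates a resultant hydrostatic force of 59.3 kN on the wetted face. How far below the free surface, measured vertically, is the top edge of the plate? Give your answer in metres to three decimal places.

γ = ρg = 1025 × 9.81 / 1000 = 10.05525 kN/m³.
A = 2.54 × 0.894 = 2.27076 m².
From F = γ·h_c·A, the centroid depth is h_c = 59.3/(10.05525 × 2.27076) = 2.59711 m.
The centroid lies 0.894/2 = 0.447 m below the top edge, so the top edge sits at h_top = 2.59711 − 0.447 = 2.15011 m below the surface.

d_top ≈ 2.150 m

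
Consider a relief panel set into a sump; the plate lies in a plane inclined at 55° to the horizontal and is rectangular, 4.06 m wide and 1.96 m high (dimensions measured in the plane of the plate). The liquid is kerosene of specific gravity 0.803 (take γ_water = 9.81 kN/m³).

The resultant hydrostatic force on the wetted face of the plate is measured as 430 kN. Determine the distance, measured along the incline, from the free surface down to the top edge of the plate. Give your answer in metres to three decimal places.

γ = 0.803 × 9.81 = 7.87743 kN/m³.
A = 4.06 × 1.96 = 7.9576 m².
From F = γ·h_c·A, the centroid depth is h_c = 430/(7.87743 × 7.9576) = 6.85965 m.
Let θ = 55° be the plate's angle to the horizontal; measure y along the incline from where the plane meets the free surface. Vertical depth h = y·sinθ with sinθ = 0.819152.
Along the incline, y_c = h_c/sinθ = 6.85965/0.819152 = 8.37409 m.
The centroid lies 1.96/2 = 0.98 m below the top edge, so the top edge sits at y_top = 8.37409 − 0.98 = 7.39409 m along the incline.

y_top ≈ 7.394 m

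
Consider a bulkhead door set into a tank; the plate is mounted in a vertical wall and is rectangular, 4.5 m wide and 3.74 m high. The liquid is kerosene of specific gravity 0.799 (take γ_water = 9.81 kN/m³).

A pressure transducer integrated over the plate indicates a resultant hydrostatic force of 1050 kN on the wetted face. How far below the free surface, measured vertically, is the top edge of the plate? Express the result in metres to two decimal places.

γ = 0.799 × 9.81 = 7.83819 kN/m³.
A = 4.5 × 3.74 = 16.83 m².
From F = γ·h_c·A, the centroid depth is h_c = 1050/(7.83819 × 16.83) = 7.95957 m.
The centroid lies 3.74/2 = 1.87 m below the top edge, so the top edge sits at h_top = 7.95957 − 1.87 = 6.08957 m below the surface.

d_top ≈ 6.09 m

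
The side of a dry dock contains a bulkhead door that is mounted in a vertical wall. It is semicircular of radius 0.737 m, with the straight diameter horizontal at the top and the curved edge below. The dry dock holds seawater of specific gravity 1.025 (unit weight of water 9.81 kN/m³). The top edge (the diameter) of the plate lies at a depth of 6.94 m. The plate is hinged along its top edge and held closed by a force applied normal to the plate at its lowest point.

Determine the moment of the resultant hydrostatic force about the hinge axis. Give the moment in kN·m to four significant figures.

M ≈ 19.79 kN·m

γ = 1.025 × 9.81 = 10.05525 kN/m³.
The centroid of a semicircle lies 4r/(3π) = 0.312793 m from the diameter, here below the top edge, so the centroid depth is h_c = 6.94 + 0.312793 = 7.25279 m.
A = πr²/2 = π × 0.737²/2 = 0.853208 m².
Resultant F = γ·h_c·A = 10.05525 × 7.25279 × 0.853208 = 62.2233 kN.
I_c = (π/8 − 8/(9π))·r⁴ = 0.109757 × 0.737⁴ = 0.0323819 m⁴.
Centre of pressure: y_p = y_c + I_c/(y_c·A) = 7.25279 + 0.0323819/(7.25279 × 0.853208) = 7.25279 + 0.0052329 = 7.25802 m along the plane.
The resultant acts 0.312793 + 0.0052329 = 0.318026 m (along the plate) below the hinge at the top edge, so the moment about the hinge is M = F × 0.318026 = 62.2233 × 0.318026 = 19.7886 kN·m.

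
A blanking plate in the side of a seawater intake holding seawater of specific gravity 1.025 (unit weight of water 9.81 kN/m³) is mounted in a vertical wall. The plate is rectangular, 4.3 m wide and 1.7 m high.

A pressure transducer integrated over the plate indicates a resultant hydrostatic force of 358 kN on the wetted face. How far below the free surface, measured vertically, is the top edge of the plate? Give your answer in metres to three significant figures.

γ = 1.025 × 9.81 = 10.05525 kN/m³.
A = 4.3 × 1.7 = 7.31 m².
From F = γ·h_c·A, the centroid depth is h_c = 358/(10.05525 × 7.31) = 4.87049 m.
The centroid lies 1.7/2 = 0.85 m below the top edge, so the top edge sits at h_top = 4.87049 − 0.85 = 4.02049 m below the surface.

d_top ≈ 4.02 m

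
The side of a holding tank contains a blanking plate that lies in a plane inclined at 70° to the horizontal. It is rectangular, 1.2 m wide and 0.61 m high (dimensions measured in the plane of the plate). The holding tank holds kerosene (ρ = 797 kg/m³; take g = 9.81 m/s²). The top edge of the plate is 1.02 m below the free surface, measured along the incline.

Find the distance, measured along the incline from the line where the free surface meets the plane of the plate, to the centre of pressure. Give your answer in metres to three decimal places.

y_p = 1.348 m

γ = ρg = 797 × 9.81 / 1000 = 7.81857 kN/m³.
Let θ = 70° be the plate's angle to the horizontal; measure y along the incline from where the plane meets the free surface. Vertical depth h = y·sinθ with sinθ = 0.939693.
The centroid lies 0.61/2 = 0.305 m below the top edge, so y_c = 1.02 + 0.305 = 1.325 m and h_c = 1.325 × 0.939693 = 1.24509 m.
A = 1.2 × 0.61 = 0.732 m².
Resultant F = γ·h_c·A = 7.81857 × 1.24509 × 0.732 = 7.12589 kN.
I_c = b·h³/12 = 1.2 × 0.61³/12 = 0.0226981 m⁴.
Centre of pressure: y_p = y_c + I_c/(y_c·A) = 1.325 + 0.0226981/(1.325 × 0.732) = 1.325 + 0.0234025 = 1.3484 m along the plane.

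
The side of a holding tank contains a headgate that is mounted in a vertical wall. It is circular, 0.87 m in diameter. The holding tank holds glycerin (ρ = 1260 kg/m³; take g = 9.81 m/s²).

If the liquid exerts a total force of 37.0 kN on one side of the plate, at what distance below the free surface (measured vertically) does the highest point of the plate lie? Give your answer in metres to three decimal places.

d_top ≈ 4.600 m

γ = ρg = 1260 × 9.81 / 1000 = 12.3606 kN/m³.
A = π(0.435)² = 0.594468 m².
From F = γ·h_c·A, the centroid depth is h_c = 37.0/(12.3606 × 0.594468) = 5.0354 m.
The centroid is at the centre, 0.435 m below the top of the plate, so the highest point sits at h_top = 5.0354 − 0.435 = 4.6004 m below the surface.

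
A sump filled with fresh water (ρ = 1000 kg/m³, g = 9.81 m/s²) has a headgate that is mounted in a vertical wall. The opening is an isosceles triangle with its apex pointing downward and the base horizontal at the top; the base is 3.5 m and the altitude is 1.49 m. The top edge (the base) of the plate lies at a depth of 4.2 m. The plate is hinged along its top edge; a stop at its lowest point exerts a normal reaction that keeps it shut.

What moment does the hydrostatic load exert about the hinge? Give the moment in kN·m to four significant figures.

γ = ρg = 1000 × 9.81 = 9810 N/m³ = 9.81 kN/m³.
With the apex down, the centroid sits h/3 = 1.49/3 = 0.496667 m below the base (the top edge), so the centroid depth is h_c = 4.2 + 0.496667 = 4.69667 m.
A = ½ × 3.5 × 1.49 = 2.6075 m².
Resultant F = γ·h_c·A = 9.81 × 4.69667 × 2.6075 = 120.139 kN.
I_c = b·h³/36 = 3.5 × 1.49³/36 = 0.321606 m⁴.
Centre of pressure: y_p = y_c + I_c/(y_c·A) = 4.69667 + 0.321606/(4.69667 × 2.6075) = 4.69667 + 0.0262609 = 4.72293 m along the plane.
The resultant acts 0.496667 + 0.0262609 = 0.522928 m (along the plate) below the hinge at the top edge, so the moment about the hinge is M = F × 0.522928 = 120.139 × 0.522928 = 62.824 kN·m.

M ≈ 62.82 kN·m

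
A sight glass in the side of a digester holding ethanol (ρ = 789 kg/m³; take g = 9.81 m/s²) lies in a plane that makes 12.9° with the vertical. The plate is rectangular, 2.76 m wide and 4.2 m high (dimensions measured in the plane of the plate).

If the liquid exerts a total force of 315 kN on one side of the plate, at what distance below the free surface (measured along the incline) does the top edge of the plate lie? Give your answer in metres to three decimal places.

γ = ρg = 789 × 9.81 / 1000 = 7.74009 kN/m³.
A = 2.76 × 4.2 = 11.592 m².
From F = γ·h_c·A, the centroid depth is h_c = 315/(7.74009 × 11.592) = 3.5108 m.
The plate makes 12.9° with the vertical, i.e. θ = 90° − 12.9° = 77.1° to the horizontal. Measuring y along the incline from the free-surface line, vertical depth h = y·sinθ with sinθ = 0.974761.
Along the incline, y_c = h_c/sinθ = 3.5108/0.974761 = 3.6017 m.
The centroid lies 4.2/2 = 2.1 m below the top edge, so the top edge sits at y_top = 3.6017 − 2.1 = 1.5017 m along the incline.

y_top ≈ 1.502 m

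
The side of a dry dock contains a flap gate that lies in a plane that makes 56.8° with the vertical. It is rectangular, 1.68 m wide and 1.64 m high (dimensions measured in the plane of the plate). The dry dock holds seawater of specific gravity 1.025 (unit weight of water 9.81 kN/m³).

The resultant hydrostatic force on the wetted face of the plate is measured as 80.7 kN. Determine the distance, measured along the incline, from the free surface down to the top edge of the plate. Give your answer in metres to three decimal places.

y_top ≈ 4.500 m

γ = 1.025 × 9.81 = 10.05525 kN/m³.
A = 1.68 × 1.64 = 2.7552 m².
From F = γ·h_c·A, the centroid depth is h_c = 80.7/(10.05525 × 2.7552) = 2.91291 m.
The plate makes 56.8° with the vertical, i.e. θ = 90° − 56.8° = 33.2° to the horizontal. Measuring y along the incline from the free-surface line, vertical depth h = y·sinθ with sinθ = 0.547563.
Along the incline, y_c = h_c/sinθ = 2.91291/0.547563 = 5.31977 m.
The centroid lies 1.64/2 = 0.82 m below the top edge, so the top edge sits at y_top = 5.31977 − 0.82 = 4.49977 m along the incline.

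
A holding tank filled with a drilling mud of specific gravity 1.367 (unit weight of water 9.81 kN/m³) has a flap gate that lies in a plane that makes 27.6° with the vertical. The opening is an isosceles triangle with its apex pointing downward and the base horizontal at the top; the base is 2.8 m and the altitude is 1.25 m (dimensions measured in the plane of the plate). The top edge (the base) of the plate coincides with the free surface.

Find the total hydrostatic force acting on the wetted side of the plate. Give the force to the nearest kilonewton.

F ≈ 9 kN

γ = 1.367 × 9.81 = 13.41027 kN/m³.
The plate makes 27.6° with the vertical, i.e. θ = 90° − 27.6° = 62.4° to the horizontal. Measuring y along the incline from the free-surface line, vertical depth h = y·sinθ with sinθ = 0.886204.
With the apex down, the centroid sits h/3 = 1.25/3 = 0.416667 m below the base (the top edge), so y_c = 0.416667 m and h_c = 0.416667 × 0.886204 = 0.369252 m.
A = ½ × 2.8 × 1.25 = 1.75 m².
Resultant F = γ·h_c·A = 13.41027 × 0.369252 × 1.75 = 8.6656 kN.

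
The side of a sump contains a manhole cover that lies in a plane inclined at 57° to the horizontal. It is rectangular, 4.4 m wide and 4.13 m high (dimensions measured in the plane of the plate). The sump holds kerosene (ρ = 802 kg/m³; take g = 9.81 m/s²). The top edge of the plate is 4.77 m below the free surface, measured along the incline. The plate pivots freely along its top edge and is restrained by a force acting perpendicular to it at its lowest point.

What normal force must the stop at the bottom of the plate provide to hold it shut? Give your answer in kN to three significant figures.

γ = ρg = 802 × 9.81 / 1000 = 7.86762 kN/m³.
Let θ = 57° be the plate's angle to the horizontal; measure y along the incline from where the plane meets the free surface. Vertical depth h = y·sinθ with sinθ = 0.838671.
The centroid lies 4.13/2 = 2.065 m below the top edge, so y_c = 4.77 + 2.065 = 6.835 m and h_c = 6.835 × 0.838671 = 5.73232 m.
A = 4.4 × 4.13 = 18.172 m².
Resultant F = γ·h_c·A = 7.86762 × 5.73232 × 18.172 = 819.552 kN.
I_c = b·h³/12 = 4.4 × 4.13³/12 = 25.8298 m⁴.
Centre of pressure: y_p = y_c + I_c/(y_c·A) = 6.835 + 25.8298/(6.835 × 18.172) = 6.835 + 0.20796 = 7.04296 m along the plane.
The resultant acts 2.065 + 0.20796 = 2.27296 m (along the plate) below the hinge at the top edge, so the moment about the hinge is M = F × 2.27296 = 819.552 × 2.27296 = 1862.81 kN·m.
A normal force at the bottom, 4.13 m from the hinge, must supply this moment: P = 1862.81/4.13 = 451.044 kN.

P ≈ 451 kN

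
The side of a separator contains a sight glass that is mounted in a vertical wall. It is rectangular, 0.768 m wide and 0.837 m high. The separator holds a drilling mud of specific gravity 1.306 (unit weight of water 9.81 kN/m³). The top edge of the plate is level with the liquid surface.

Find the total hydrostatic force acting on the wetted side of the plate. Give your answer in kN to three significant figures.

F ≈ 3.45 kN

γ = 1.306 × 9.81 = 12.81186 kN/m³.
The centroid lies 0.837/2 = 0.4185 m below the top edge, so the centroid depth is h_c = 0.4185 m.
A = 0.768 × 0.837 = 0.642816 m².
Resultant F = γ·h_c·A = 12.81186 × 0.4185 × 0.642816 = 3.44663 kN.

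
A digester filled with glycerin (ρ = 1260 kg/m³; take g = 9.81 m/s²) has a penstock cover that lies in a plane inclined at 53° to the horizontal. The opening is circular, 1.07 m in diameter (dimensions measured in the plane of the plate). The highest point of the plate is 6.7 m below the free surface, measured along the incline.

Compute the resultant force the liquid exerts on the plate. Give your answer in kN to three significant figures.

γ = ρg = 1260 × 9.81 / 1000 = 12.3606 kN/m³.
Let θ = 53° be the plate's angle to the horizontal; measure y along the incline from where the plane meets the free surface. Vertical depth h = y·sinθ with sinθ = 0.798636.
The centroid is at the centre, 0.535 m below the top of the plate, so y_c = 6.7 + 0.535 = 7.235 m and h_c = 7.235 × 0.798636 = 5.77813 m.
A = π(0.535)² = 0.899202 m².
Resultant F = γ·h_c·A = 12.3606 × 5.77813 × 0.899202 = 64.222 kN.

F ≈ 64.2 kN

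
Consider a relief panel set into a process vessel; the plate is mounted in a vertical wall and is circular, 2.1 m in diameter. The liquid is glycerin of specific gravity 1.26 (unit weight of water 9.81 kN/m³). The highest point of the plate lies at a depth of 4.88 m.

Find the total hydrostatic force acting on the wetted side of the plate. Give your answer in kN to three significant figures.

γ = 1.26 × 9.81 = 12.3606 kN/m³.
The centroid is at the centre, 1.05 m below the top of the plate, so the centroid depth is h_c = 4.88 + 1.05 = 5.93 m.
A = π(1.05)² = 3.46361 m².
Resultant F = γ·h_c·A = 12.3606 × 5.93 × 3.46361 = 253.877 kN.

F ≈ 254 kN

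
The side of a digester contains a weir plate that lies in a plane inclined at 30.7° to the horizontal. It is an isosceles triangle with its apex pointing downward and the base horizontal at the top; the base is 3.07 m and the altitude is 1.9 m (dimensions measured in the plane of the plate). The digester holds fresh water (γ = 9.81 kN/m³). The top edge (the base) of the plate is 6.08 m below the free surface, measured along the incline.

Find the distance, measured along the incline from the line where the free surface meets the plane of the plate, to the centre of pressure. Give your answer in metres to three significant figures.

y_p = 6.74 m

γ = 9.81 kN/m³.
Let θ = 30.7° be the plate's angle to the horizontal; measure y along the incline from where the plane meets the free surface. Vertical depth h = y·sinθ with sinθ = 0.510543.
With the apex down, the centroid sits h/3 = 1.9/3 = 0.633333 m below the base (the top edge), so y_c = 6.08 + 0.633333 = 6.71333 m and h_c = 6.71333 × 0.510543 = 3.42744 m.
A = ½ × 3.07 × 1.9 = 2.9165 m².
Resultant F = γ·h_c·A = 9.81 × 3.42744 × 2.9165 = 98.062 kN.
I_c = b·h³/36 = 3.07 × 1.9³/36 = 0.58492 m⁴.
Centre of pressure: y_p = y_c + I_c/(y_c·A) = 6.71333 + 0.58492/(6.71333 × 2.9165) = 6.71333 + 0.0298742 = 6.7432 m along the plane.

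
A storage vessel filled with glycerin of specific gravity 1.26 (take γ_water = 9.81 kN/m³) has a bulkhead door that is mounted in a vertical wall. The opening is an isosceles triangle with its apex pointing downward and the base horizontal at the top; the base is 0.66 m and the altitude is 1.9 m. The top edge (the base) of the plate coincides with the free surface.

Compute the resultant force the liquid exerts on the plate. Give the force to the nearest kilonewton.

γ = 1.26 × 9.81 = 12.3606 kN/m³.
With the apex down, the centroid sits h/3 = 1.9/3 = 0.633333 m below the base (the top edge), so the centroid depth is h_c = 0.633333 m.
A = ½ × 0.66 × 1.9 = 0.627 m².
Resultant F = γ·h_c·A = 12.3606 × 0.633333 × 0.627 = 4.90839 kN.

F ≈ 5 kN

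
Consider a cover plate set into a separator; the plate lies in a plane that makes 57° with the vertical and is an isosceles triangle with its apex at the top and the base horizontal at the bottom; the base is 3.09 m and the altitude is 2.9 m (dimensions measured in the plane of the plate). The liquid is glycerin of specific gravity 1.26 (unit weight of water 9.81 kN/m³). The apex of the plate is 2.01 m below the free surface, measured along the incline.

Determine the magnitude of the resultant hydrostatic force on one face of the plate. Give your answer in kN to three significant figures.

γ = 1.26 × 9.81 = 12.3606 kN/m³.
The plate makes 57° with the vertical, i.e. θ = 90° − 57° = 33° to the horizontal. Measuring y along the incline from the free-surface line, vertical depth h = y·sinθ with sinθ = 0.544639.
With the apex up, the centroid sits 2h/3 = 2 × 2.9/3 = 1.93333 m below the apex, so y_c = 2.01 + 1.93333 = 3.94333 m and h_c = 3.94333 × 0.544639 = 2.14769 m.
A = ½ × 3.09 × 2.9 = 4.4805 m².
Resultant F = γ·h_c·A = 12.3606 × 2.14769 × 4.4805 = 118.943 kN.

F ≈ 119 kN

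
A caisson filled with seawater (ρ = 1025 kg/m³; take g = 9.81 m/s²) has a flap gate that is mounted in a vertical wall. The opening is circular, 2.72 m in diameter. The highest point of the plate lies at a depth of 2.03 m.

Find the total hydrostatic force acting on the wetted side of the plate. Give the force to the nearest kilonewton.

F ≈ 198 kN

γ = ρg = 1025 × 9.81 / 1000 = 10.05525 kN/m³.
The centroid is at the centre, 1.36 m below the top of the plate, so the centroid depth is h_c = 2.03 + 1.36 = 3.39 m.
A = π(1.36)² = 5.81069 m².
Resultant F = γ·h_c·A = 10.05525 × 3.39 × 5.81069 = 198.071 kN.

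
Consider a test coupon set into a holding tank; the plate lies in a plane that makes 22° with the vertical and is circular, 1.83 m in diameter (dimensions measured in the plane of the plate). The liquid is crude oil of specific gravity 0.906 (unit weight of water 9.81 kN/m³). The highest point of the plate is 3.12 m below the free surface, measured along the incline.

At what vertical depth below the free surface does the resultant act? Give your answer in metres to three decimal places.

γ = 0.906 × 9.81 = 8.88786 kN/m³.
The plate makes 22° with the vertical, i.e. θ = 90° − 22° = 68° to the horizontal. Measuring y along the incline from the free-surface line, vertical depth h = y·sinθ with sinθ = 0.927184.
The centroid is at the centre, 0.915 m below the top of the plate, so y_c = 3.12 + 0.915 = 4.035 m and h_c = 4.035 × 0.927184 = 3.74119 m.
A = π(0.915)² = 2.63022 m².
Resultant F = γ·h_c·A = 8.88786 × 3.74119 × 2.63022 = 87.4579 kN.
I_c = πr⁴/4 = π × 0.915⁴/4 = 0.550521 m⁴.
Centre of pressure: y_p = y_c + I_c/(y_c·A) = 4.035 + 0.550521/(4.035 × 2.63022) = 4.035 + 0.0518726 = 4.08687 m along the plane.
Vertically, h_p = y_p·sinθ = 4.08687 × 0.927184 = 3.78928 m.

h_p = 3.789 m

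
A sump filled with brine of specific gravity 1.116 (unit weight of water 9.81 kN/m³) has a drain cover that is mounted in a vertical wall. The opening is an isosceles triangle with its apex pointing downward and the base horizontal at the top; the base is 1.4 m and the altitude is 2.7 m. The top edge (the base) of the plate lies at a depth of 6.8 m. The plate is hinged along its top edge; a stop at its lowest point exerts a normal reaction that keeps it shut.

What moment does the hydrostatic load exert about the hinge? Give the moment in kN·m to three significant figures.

M ≈ 152 kN·m

γ = 1.116 × 9.81 = 10.94796 kN/m³.
With the apex down, the centroid sits h/3 = 2.7/3 = 0.9 m below the base (the top edge), so the centroid depth is h_c = 6.8 + 0.9 = 7.7 m.
A = ½ × 1.4 × 2.7 = 1.89 m².
Resultant F = γ·h_c·A = 10.94796 × 7.7 × 1.89 = 159.326 kN.
I_c = b·h³/36 = 1.4 × 2.7³/36 = 0.76545 m⁴.
Centre of pressure: y_p = y_c + I_c/(y_c·A) = 7.7 + 0.76545/(7.7 × 1.89) = 7.7 + 0.0525974 = 7.7526 m along the plane.
The resultant acts 0.9 + 0.0525974 = 0.952597 m (along the plate) below the hinge at the top edge, so the moment about the hinge is M = F × 0.952597 = 159.326 × 0.952597 = 151.773 kN·m.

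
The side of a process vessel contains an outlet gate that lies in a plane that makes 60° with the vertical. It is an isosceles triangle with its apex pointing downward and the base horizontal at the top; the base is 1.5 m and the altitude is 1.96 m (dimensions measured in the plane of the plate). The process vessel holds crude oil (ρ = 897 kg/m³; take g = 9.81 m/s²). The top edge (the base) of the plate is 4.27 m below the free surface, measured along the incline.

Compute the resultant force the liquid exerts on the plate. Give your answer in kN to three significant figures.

F ≈ 31.8 kN

γ = ρg = 897 × 9.81 / 1000 = 8.79957 kN/m³.
The plate makes 60° with the vertical, i.e. θ = 90° − 60° = 30° to the horizontal. Measuring y along the incline from the free-surface line, vertical depth h = y·sinθ with sinθ = 0.500000.
With the apex down, the centroid sits h/3 = 1.96/3 = 0.653333 m below the base (the top edge), so y_c = 4.27 + 0.653333 = 4.92333 m and h_c = 4.92333 × 0.500000 = 2.46166 m.
A = ½ × 1.5 × 1.96 = 1.47 m².
Resultant F = γ·h_c·A = 8.79957 × 2.46166 × 1.47 = 31.8425 kN.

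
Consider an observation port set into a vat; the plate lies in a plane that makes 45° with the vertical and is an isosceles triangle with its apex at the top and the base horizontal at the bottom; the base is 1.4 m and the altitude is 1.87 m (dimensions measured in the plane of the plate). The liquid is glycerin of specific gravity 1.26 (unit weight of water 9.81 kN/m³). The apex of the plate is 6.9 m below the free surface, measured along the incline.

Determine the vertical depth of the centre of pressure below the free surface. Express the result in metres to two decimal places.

γ = 1.26 × 9.81 = 12.3606 kN/m³.
The plate makes 45° with the vertical, i.e. θ = 90° − 45° = 45° to the horizontal. Measuring y along the incline from the free-surface line, vertical depth h = y·sinθ with sinθ = 0.707107.
With the apex up, the centroid sits 2h/3 = 2 × 1.87/3 = 1.24667 m below the apex, so y_c = 6.9 + 1.24667 = 8.14667 m and h_c = 8.14667 × 0.707107 = 5.76057 m.
A = ½ × 1.4 × 1.87 = 1.309 m².
Resultant F = γ·h_c·A = 12.3606 × 5.76057 × 1.309 = 93.2062 kN.
I_c = b·h³/36 = 1.4 × 1.87³/36 = 0.254302 m⁴.
Centre of pressure: y_p = y_c + I_c/(y_c·A) = 8.14667 + 0.254302/(8.14667 × 1.309) = 8.14667 + 0.0238468 = 8.17052 m along the plane.
Vertically, h_p = y_p·sinθ = 8.17052 × 0.707107 = 5.77743 m.

h_p = 5.78 m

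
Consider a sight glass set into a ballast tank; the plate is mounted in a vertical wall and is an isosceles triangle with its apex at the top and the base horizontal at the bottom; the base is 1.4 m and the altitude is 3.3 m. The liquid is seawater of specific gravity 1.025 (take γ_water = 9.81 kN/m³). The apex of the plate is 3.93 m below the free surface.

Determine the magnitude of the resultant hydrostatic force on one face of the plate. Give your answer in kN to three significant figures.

F ≈ 142 kN

γ = 1.025 × 9.81 = 10.05525 kN/m³.
With the apex up, the centroid sits 2h/3 = 2 × 3.3/3 = 2.2 m below the apex, so the centroid depth is h_c = 3.93 + 2.2 = 6.13 m.
A = ½ × 1.4 × 3.3 = 2.31 m².
Resultant F = γ·h_c·A = 10.05525 × 6.13 × 2.31 = 142.385 kN.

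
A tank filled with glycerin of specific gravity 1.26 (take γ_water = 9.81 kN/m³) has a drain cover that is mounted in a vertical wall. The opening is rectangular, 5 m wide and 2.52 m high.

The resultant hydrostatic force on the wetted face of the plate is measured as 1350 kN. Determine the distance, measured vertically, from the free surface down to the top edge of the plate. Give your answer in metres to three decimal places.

γ = 1.26 × 9.81 = 12.3606 kN/m³.
A = 5 × 2.52 = 12.6 m².
From F = γ·h_c·A, the centroid depth is h_c = 1350/(12.3606 × 12.6) = 8.6681 m.
The centroid lies 2.52/2 = 1.26 m below the top edge, so the top edge sits at h_top = 8.6681 − 1.26 = 7.4081 m below the surface.

d_top ≈ 7.408 m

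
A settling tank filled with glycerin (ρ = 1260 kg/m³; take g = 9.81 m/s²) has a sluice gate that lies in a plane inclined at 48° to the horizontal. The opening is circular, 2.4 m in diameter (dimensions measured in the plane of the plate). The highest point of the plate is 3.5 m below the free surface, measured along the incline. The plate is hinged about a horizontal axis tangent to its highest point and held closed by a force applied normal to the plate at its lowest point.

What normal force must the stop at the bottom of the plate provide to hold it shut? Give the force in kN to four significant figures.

γ = ρg = 1260 × 9.81 / 1000 = 12.3606 kN/m³.
Let θ = 48° be the plate's angle to the horizontal; measure y along the incline from where the plane meets the free surface. Vertical depth h = y·sinθ with sinθ = 0.743145.
The centroid is at the centre, 1.2 m below the top of the plate, so y_c = 3.5 + 1.2 = 4.7 m and h_c = 4.7 × 0.743145 = 3.49278 m.
A = π(1.2)² = 4.52389 m².
Resultant F = γ·h_c·A = 12.3606 × 3.49278 × 4.52389 = 195.309 kN.
I_c = πr⁴/4 = π × 1.2⁴/4 = 1.6286 m⁴.
Centre of pressure: y_p = y_c + I_c/(y_c·A) = 4.7 + 1.6286/(4.7 × 4.52389) = 4.7 + 0.0765957 = 4.7766 m along the plane.
The resultant acts 1.2 + 0.0765957 = 1.2766 m (along the plate) below the hinge at the top edge, so the moment about the hinge is M = F × 1.2766 = 195.309 × 1.2766 = 249.331 kN·m.
A normal force at the bottom, 2.4 m from the hinge, must supply this moment: P = 249.331/2.4 = 103.888 kN.

P ≈ 103.9 kN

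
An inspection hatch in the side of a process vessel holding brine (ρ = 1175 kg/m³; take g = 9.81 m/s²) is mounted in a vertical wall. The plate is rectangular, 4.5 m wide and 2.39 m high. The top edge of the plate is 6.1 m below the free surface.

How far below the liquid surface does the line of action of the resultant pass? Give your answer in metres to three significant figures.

γ = ρg = 1175 × 9.81 / 1000 = 11.52675 kN/m³.
The centroid lies 2.39/2 = 1.195 m below the top edge, so the centroid depth is h_c = 6.1 + 1.195 = 7.295 m.
A = 4.5 × 2.39 = 10.755 m².
Resultant F = γ·h_c·A = 11.52675 × 7.295 × 10.755 = 904.363 kN.
I_c = b·h³/12 = 4.5 × 2.39³/12 = 5.11947 m⁴.
Centre of pressure: y_p = y_c + I_c/(y_c·A) = 7.295 + 5.11947/(7.295 × 10.755) = 7.295 + 0.0652513 = 7.36025 m along the plane.

h_p = 7.36 m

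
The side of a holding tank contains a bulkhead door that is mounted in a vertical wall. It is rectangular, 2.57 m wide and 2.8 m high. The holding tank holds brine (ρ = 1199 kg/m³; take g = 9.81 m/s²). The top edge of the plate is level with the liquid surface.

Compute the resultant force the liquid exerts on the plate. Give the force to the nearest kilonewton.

F ≈ 118 kN

γ = ρg = 1199 × 9.81 / 1000 = 11.76219 kN/m³.
The centroid lies 2.8/2 = 1.4 m below the top edge, so the centroid depth is h_c = 1.4 m.
A = 2.57 × 2.8 = 7.196 m².
Resultant F = γ·h_c·A = 11.76219 × 1.4 × 7.196 = 118.497 kN.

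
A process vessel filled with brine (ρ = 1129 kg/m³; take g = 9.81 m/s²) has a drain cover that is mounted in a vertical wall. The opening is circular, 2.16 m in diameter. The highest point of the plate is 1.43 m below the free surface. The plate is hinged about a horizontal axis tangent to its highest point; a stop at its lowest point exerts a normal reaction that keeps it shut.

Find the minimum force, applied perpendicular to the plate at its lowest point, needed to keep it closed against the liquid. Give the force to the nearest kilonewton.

γ = ρg = 1129 × 9.81 / 1000 = 11.07549 kN/m³.
The centroid is at the centre, 1.08 m below the top of the plate, so the centroid depth is h_c = 1.43 + 1.08 = 2.51 m.
A = π(1.08)² = 3.66435 m².
Resultant F = γ·h_c·A = 11.07549 × 2.51 × 3.66435 = 101.867 kN.
I_c = πr⁴/4 = π × 1.08⁴/4 = 1.06853 m⁴.
Centre of pressure: y_p = y_c + I_c/(y_c·A) = 2.51 + 1.06853/(2.51 × 3.66435) = 2.51 + 0.116176 = 2.62618 m along the plane.
The resultant acts 1.08 + 0.116176 = 1.19618 m (along the plate) below the hinge at the top edge, so the moment about the hinge is M = F × 1.19618 = 101.867 × 1.19618 = 121.851 kN·m.
A normal force at the bottom, 2.16 m from the hinge, must supply this moment: P = 121.851/2.16 = 56.4125 kN.

P ≈ 56 kN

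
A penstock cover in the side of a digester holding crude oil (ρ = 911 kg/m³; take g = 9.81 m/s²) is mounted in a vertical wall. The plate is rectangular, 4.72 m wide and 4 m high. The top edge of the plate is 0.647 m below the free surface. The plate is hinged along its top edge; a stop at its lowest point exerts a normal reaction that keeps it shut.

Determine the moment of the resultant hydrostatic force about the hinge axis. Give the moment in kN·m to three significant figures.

M ≈ 1120 kN·m

γ = ρg = 911 × 9.81 / 1000 = 8.93691 kN/m³.
The centroid lies 4/2 = 2 m below the top edge, so the centroid depth is h_c = 0.647 + 2 = 2.647 m.
A = 4.72 × 4 = 18.88 m².
Resultant F = γ·h_c·A = 8.93691 × 2.647 × 18.88 = 446.625 kN.
I_c = b·h³/12 = 4.72 × 4³/12 = 25.1733 m⁴.
Centre of pressure: y_p = y_c + I_c/(y_c·A) = 2.647 + 25.1733/(2.647 × 18.88) = 2.647 + 0.503714 = 3.15071 m along the plane.
The resultant acts 2 + 0.503714 = 2.50371 m (along the plate) below the hinge at the top edge, so the moment about the hinge is M = F × 2.50371 = 446.625 × 2.50371 = 1118.22 kN·m.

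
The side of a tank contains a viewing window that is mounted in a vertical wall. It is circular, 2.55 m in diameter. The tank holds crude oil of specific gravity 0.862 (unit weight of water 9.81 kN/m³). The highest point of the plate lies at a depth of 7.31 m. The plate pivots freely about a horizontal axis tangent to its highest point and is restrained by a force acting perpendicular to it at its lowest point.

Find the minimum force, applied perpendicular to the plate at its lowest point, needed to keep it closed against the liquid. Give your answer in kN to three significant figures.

P ≈ 192 kN

γ = 0.862 × 9.81 = 8.45622 kN/m³.
The centroid is at the centre, 1.275 m below the top of the plate, so the centroid depth is h_c = 7.31 + 1.275 = 8.585 m.
A = π(1.275)² = 5.10705 m².
Resultant F = γ·h_c·A = 8.45622 × 8.585 × 5.10705 = 370.755 kN.
I_c = πr⁴/4 = π × 1.275⁴/4 = 2.07554 m⁴.
Centre of pressure: y_p = y_c + I_c/(y_c·A) = 8.585 + 2.07554/(8.585 × 5.10705) = 8.585 + 0.0473392 = 8.63234 m along the plane.
The resultant acts 1.275 + 0.0473392 = 1.32234 m (along the plate) below the hinge at the top edge, so the moment about the hinge is M = F × 1.32234 = 370.755 × 1.32234 = 490.264 kN·m.
A normal force at the bottom, 2.55 m from the hinge, must supply this moment: P = 490.264/2.55 = 192.26 kN.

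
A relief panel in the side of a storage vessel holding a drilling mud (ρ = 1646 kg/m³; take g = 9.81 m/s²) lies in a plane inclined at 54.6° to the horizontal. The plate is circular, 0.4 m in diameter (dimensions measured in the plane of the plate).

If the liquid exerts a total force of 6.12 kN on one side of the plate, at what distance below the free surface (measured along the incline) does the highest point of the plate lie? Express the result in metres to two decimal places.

y_top ≈ 3.50 m

γ = ρg = 1646 × 9.81 / 1000 = 16.14726 kN/m³.
A = π(0.2)² = 0.125664 m².
From F = γ·h_c·A, the centroid depth is h_c = 6.12/(16.14726 × 0.125664) = 3.01607 m.
Let θ = 54.6° be the plate's angle to the horizontal; measure y along the incline from where the plane meets the free surface. Vertical depth h = y·sinθ with sinθ = 0.815128.
Along the incline, y_c = h_c/sinθ = 3.01607/0.815128 = 3.70012 m.
The centroid is at the centre, 0.2 m below the top of the plate, so the highest point sits at y_top = 3.70012 − 0.2 = 3.50012 m along the incline.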